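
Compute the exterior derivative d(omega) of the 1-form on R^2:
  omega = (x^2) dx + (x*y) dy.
d(omega) = (y) dx ∧ dy

For a 1-form omega = sum_i f_i dx_i, the exterior derivative is
  d(omega) = sum_{i < j} (∂f_j/∂x_i - ∂f_i/∂x_j) dx_i ∧ dx_j.
  coefficient of dx ∧ dy: ∂f_2/∂x - ∂f_1/∂y = ∂(x*y)/∂x - ∂(x^2)/∂y = y
Assembling: d(omega) = (y) dx ∧ dy.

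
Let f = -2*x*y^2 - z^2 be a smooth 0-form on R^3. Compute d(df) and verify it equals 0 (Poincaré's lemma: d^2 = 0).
d(df) = 0

Step 1: df = sum_i (∂f/∂x_i) dx_i = (-2*y^2) dx + (-4*x*y) dy + (-2*z) dz.
Step 2: Apply d again. Using the 1-form formula, the coefficient of dx ∧ dy in d(df) is ∂^2 f/∂x ∂y - ∂^2 f/∂y ∂x = (-4*y) - (-4*y) = 0 (equality of mixed partials for smooth f).
Similarly for dx ∧ dz and dy ∧ dz — all coefficients vanish. So d(df) = 0.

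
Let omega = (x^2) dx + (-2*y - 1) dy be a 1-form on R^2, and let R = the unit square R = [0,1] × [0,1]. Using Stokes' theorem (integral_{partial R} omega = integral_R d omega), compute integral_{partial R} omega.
integral_(partial R) omega = 0

Stokes: integral_partial_R omega = integral_R d omega with d omega = (∂Q/∂x - ∂P/∂y) dx ∧ dy.
  ∂Q/∂x = 0
  ∂P/∂y = 0
  integrand = ∂Q/∂x - ∂P/∂y = 0.
Integrating over R: integral_0^1 integral_0^1 (0) dx dy = 0.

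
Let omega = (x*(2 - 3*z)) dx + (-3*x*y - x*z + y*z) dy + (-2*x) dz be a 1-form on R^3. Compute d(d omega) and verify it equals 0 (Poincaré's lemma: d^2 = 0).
d(d omega) = 0

Step 1: d omega = sum_{i<j} (∂f_j/∂x_i - ∂f_i/∂x_j) dx_i ∧ dx_j:
  coeff of dx ∧ dy: -3*y - z
  coeff of dx ∧ dz: 3*x - 2
  coeff of dy ∧ dz: x - y
Step 2: Apply d again to each 2-form coefficient. The only possible 3-form in R^3 is dx ∧ dy ∧ dz, with coefficient
  ∂(coeff of dy∧dz)/∂x - ∂(coeff of dx∧dz)/∂y + ∂(coeff of dx∧dy)/∂z
  = ∂/∂x (x - y) - ∂/∂y (3*x - 2) + ∂/∂z (-3*y - z).
Each of these terms simplifies to sums of mixed partials that cancel in pairs. The result is 0 (by equality of mixed partials for smooth functions — Schwarz / Clairaut).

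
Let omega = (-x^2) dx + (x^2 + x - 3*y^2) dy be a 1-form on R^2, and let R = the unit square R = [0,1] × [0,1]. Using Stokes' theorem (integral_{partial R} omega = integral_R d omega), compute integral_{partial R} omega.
integral_(partial R) omega = 2

Stokes: integral_partial_R omega = integral_R d omega with d omega = (∂Q/∂x - ∂P/∂y) dx ∧ dy.
  ∂Q/∂x = 2*x + 1
  ∂P/∂y = 0
  integrand = ∂Q/∂x - ∂P/∂y = 2*x + 1.
Integrating over R: integral_0^1 integral_0^1 (2*x + 1) dx dy = 2.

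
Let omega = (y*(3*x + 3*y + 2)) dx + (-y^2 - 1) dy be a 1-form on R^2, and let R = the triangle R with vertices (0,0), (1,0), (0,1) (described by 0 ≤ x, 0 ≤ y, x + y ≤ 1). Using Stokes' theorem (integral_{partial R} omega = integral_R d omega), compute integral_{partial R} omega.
integral_(partial R) omega = -5/2

Stokes: integral_partial_R omega = integral_R d omega with d omega = (∂Q/∂x - ∂P/∂y) dx ∧ dy.
  ∂Q/∂x = 0
  ∂P/∂y = 3*x + 6*y + 2
  integrand = ∂Q/∂x - ∂P/∂y = -3*x - 6*y - 2.
Integrating over R: integral_0^1 integral_0^{1-x} (-3*x - 6*y - 2) dy dx = -5/2.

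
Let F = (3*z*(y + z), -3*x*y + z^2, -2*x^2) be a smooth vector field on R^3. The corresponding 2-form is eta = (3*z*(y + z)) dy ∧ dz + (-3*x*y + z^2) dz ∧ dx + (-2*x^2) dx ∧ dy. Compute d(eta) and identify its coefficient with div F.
d(eta) = (-3*x) dx ∧ dy ∧ dz; div F = -3*x

For a 2-form in R^3 of the form above, applying d gives a 3-form with coefficient ∂P/∂x + ∂Q/∂y + ∂R/∂z:
  ∂P/∂x = 0
  ∂Q/∂y = -3*x
  ∂R/∂z = 0
Sum = -3*x, which is exactly div F.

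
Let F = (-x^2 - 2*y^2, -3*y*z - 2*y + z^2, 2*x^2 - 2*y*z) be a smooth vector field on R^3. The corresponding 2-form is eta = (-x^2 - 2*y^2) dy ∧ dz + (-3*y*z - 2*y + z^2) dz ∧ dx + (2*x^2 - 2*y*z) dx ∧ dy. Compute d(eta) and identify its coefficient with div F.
d(eta) = (-2*x - 2*y - 3*z - 2) dx ∧ dy ∧ dz; div F = -2*x - 2*y - 3*z - 2

For a 2-form in R^3 of the form above, applying d gives a 3-form with coefficient ∂P/∂x + ∂Q/∂y + ∂R/∂z:
  ∂P/∂x = -2*x
  ∂Q/∂y = -3*z - 2
  ∂R/∂z = -2*y
Sum = -2*x - 2*y - 3*z - 2, which is exactly div F.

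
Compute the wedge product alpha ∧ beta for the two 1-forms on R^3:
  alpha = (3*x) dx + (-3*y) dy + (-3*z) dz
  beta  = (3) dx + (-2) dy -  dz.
alpha ∧ beta = (-6*x + 9*y) dx ∧ dy + (-3*x + 9*z) dx ∧ dz + (3*y - 6*z) dy ∧ dz

Distribute the wedge, using dx_i ∧ dx_j = -dx_j ∧ dx_i and dx_i ∧ dx_i = 0. For each pair (i, j) with i < j, the coefficient of dx_i ∧ dx_j in alpha ∧ beta is (alpha_i * beta_j - alpha_j * beta_i). Collecting: alpha ∧ beta = (-6*x + 9*y) dx ∧ dy + (-3*x + 9*z) dx ∧ dz + (3*y - 6*z) dy ∧ dz.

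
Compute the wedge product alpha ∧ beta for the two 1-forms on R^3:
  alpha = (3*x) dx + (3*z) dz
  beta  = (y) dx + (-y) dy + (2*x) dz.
alpha ∧ beta = (-3*x*y) dx ∧ dy + (6*x^2 - 3*y*z) dx ∧ dz + (3*y*z) dy ∧ dz

Distribute the wedge, using dx_i ∧ dx_j = -dx_j ∧ dx_i and dx_i ∧ dx_i = 0. For each pair (i, j) with i < j, the coefficient of dx_i ∧ dx_j in alpha ∧ beta is (alpha_i * beta_j - alpha_j * beta_i). Collecting: alpha ∧ beta = (-3*x*y) dx ∧ dy + (6*x^2 - 3*y*z) dx ∧ dz + (3*y*z) dy ∧ dz.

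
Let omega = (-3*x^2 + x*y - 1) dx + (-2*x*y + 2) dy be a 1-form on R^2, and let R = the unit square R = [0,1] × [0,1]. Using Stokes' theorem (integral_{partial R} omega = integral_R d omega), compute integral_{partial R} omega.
integral_(partial R) omega = -3/2

Stokes: integral_partial_R omega = integral_R d omega with d omega = (∂Q/∂x - ∂P/∂y) dx ∧ dy.
  ∂Q/∂x = -2*y
  ∂P/∂y = x
  integrand = ∂Q/∂x - ∂P/∂y = -x - 2*y.
Integrating over R: integral_0^1 integral_0^1 (-x - 2*y) dx dy = -3/2.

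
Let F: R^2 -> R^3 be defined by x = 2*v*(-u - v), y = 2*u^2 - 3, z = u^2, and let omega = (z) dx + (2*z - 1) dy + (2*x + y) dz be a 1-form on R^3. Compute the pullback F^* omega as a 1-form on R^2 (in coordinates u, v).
F^* omega = (2*u*(6*u^2 - 5*u*v - 4*v^2 - 5)) du + (2*u^2*(-u - 2*v)) dv

Using F^*(f dg) = (f ∘ F) d(g ∘ F), substitute each coordinate x_i by F_i(u, v) in f_i, and replace dx_i by d F_i = (∂F_i/∂u) du + (∂F_i/∂v) dv.
  For the x component: f_1(F) = u^2; d F_1 = (-2*v) du + (-2*u - 4*v) dv
  For the y component: f_2(F) = 2*u^2 - 1; d F_2 = (4*u) du + (0) dv
  For the z component: f_3(F) = 2*u^2 - 4*u*v - 4*v^2 - 3; d F_3 = (2*u) du + (0) dv
Combining and collecting du, dv coefficients:
  coeff of du: 2*u*(6*u^2 - 5*u*v - 4*v^2 - 5)
  coeff of dv: 2*u^2*(-u - 2*v)
F^* omega = (2*u*(6*u^2 - 5*u*v - 4*v^2 - 5)) du + (2*u^2*(-u - 2*v)) dv.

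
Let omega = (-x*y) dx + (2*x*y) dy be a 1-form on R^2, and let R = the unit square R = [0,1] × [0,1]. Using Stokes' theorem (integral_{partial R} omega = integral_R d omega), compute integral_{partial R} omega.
integral_(partial R) omega = 3/2

Stokes: integral_partial_R omega = integral_R d omega with d omega = (∂Q/∂x - ∂P/∂y) dx ∧ dy.
  ∂Q/∂x = 2*y
  ∂P/∂y = -x
  integrand = ∂Q/∂x - ∂P/∂y = x + 2*y.
Integrating over R: integral_0^1 integral_0^1 (x + 2*y) dx dy = 3/2.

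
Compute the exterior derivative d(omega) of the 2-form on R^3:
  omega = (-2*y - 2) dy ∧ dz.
d(omega) = 0

For a 2-form omega = sum_{i<j} g_{ij} dx_i ∧ dx_j, the exterior derivative is
  d(omega) = sum_{i<j} d(g_{ij}) ∧ dx_i ∧ dx_j = sum_{i<j, k} (∂g_{ij}/∂x_k) dx_k ∧ dx_i ∧ dx_j.
Expand each term, using dx_k ∧ dx_i ∧ dx_j = sgn(permutation) dx_{(a)} ∧ dx_{(b)} ∧ dx_{(c)} with (a < b < c) sorted:

Collecting like 3-forms: d(omega) = 0.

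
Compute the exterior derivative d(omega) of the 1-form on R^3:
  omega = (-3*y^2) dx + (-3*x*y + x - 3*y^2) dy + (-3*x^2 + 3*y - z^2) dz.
d(omega) = (3*y + 1) dx ∧ dy + (-6*x) dx ∧ dz + (3) dy ∧ dz

For a 1-form omega = sum_i f_i dx_i, the exterior derivative is
  d(omega) = sum_{i < j} (∂f_j/∂x_i - ∂f_i/∂x_j) dx_i ∧ dx_j.
  coefficient of dx ∧ dy: ∂f_2/∂x - ∂f_1/∂y = ∂(-3*x*y + x - 3*y^2)/∂x - ∂(-3*y^2)/∂y = 3*y + 1
  coefficient of dx ∧ dz: ∂f_3/∂x - ∂f_1/∂z = ∂(-3*x^2 + 3*y - z^2)/∂x - ∂(-3*y^2)/∂z = -6*x
  coefficient of dy ∧ dz: ∂f_3/∂y - ∂f_2/∂z = ∂(-3*x^2 + 3*y - z^2)/∂y - ∂(-3*x*y + x - 3*y^2)/∂z = 3
Assembling: d(omega) = (3*y + 1) dx ∧ dy + (-6*x) dx ∧ dz + (3) dy ∧ dz.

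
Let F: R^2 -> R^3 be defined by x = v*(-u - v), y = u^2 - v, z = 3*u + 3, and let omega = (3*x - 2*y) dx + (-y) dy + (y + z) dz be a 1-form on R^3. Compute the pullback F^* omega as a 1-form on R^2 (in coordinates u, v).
F^* omega = (-2*u^3 + 2*u^2*v + 3*u^2 + 3*u*v^2 + 2*u*v + 9*u + 3*v^3 - 2*v^2 - 3*v + 9) du + (2*u^3 + 7*u^2*v + u^2 + 9*u*v^2 - 2*u*v + 6*v^3 - 4*v^2 - v) dv

Using F^*(f dg) = (f ∘ F) d(g ∘ F), substitute each coordinate x_i by F_i(u, v) in f_i, and replace dx_i by d F_i = (∂F_i/∂u) du + (∂F_i/∂v) dv.
  For the x component: f_1(F) = -2*u^2 - 3*u*v - 3*v^2 + 2*v; d F_1 = (-v) du + (-u - 2*v) dv
  For the y component: f_2(F) = -u^2 + v; d F_2 = (2*u) du + (-1) dv
  For the z component: f_3(F) = u^2 + 3*u - v + 3; d F_3 = (3) du + (0) dv
Combining and collecting du, dv coefficients:
  coeff of du: -2*u^3 + 2*u^2*v + 3*u^2 + 3*u*v^2 + 2*u*v + 9*u + 3*v^3 - 2*v^2 - 3*v + 9
  coeff of dv: 2*u^3 + 7*u^2*v + u^2 + 9*u*v^2 - 2*u*v + 6*v^3 - 4*v^2 - v
F^* omega = (-2*u^3 + 2*u^2*v + 3*u^2 + 3*u*v^2 + 2*u*v + 9*u + 3*v^3 - 2*v^2 - 3*v + 9) du + (2*u^3 + 7*u^2*v + u^2 + 9*u*v^2 - 2*u*v + 6*v^3 - 4*v^2 - v) dv.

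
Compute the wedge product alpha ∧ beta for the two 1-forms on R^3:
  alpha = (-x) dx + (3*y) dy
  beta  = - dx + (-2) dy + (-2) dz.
alpha ∧ beta = (2*x + 3*y) dx ∧ dy + (2*x) dx ∧ dz + (-6*y) dy ∧ dz

Distribute the wedge, using dx_i ∧ dx_j = -dx_j ∧ dx_i and dx_i ∧ dx_i = 0. For each pair (i, j) with i < j, the coefficient of dx_i ∧ dx_j in alpha ∧ beta is (alpha_i * beta_j - alpha_j * beta_i). Collecting: alpha ∧ beta = (2*x + 3*y) dx ∧ dy + (2*x) dx ∧ dz + (-6*y) dy ∧ dz.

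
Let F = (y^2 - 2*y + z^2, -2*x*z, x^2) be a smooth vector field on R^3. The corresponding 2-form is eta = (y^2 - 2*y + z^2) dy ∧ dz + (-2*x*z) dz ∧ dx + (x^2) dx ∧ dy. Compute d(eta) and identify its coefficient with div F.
d(eta) = (0) dx ∧ dy ∧ dz; div F = 0

For a 2-form in R^3 of the form above, applying d gives a 3-form with coefficient ∂P/∂x + ∂Q/∂y + ∂R/∂z:
  ∂P/∂x = 0
  ∂Q/∂y = 0
  ∂R/∂z = 0
Sum = 0, which is exactly div F.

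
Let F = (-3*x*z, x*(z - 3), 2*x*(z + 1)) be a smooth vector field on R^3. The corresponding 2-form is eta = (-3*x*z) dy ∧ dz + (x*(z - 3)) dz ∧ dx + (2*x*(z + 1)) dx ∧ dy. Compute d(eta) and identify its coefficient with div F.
d(eta) = (2*x - 3*z) dx ∧ dy ∧ dz; div F = 2*x - 3*z

For a 2-form in R^3 of the form above, applying d gives a 3-form with coefficient ∂P/∂x + ∂Q/∂y + ∂R/∂z:
  ∂P/∂x = -3*z
  ∂Q/∂y = 0
  ∂R/∂z = 2*x
Sum = 2*x - 3*z, which is exactly div F.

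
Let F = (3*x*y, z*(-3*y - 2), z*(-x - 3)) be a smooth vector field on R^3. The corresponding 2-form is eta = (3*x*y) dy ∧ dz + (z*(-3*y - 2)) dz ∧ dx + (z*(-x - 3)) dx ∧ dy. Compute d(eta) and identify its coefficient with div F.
d(eta) = (-x + 3*y - 3*z - 3) dx ∧ dy ∧ dz; div F = -x + 3*y - 3*z - 3

For a 2-form in R^3 of the form above, applying d gives a 3-form with coefficient ∂P/∂x + ∂Q/∂y + ∂R/∂z:
  ∂P/∂x = 3*y
  ∂Q/∂y = -3*z
  ∂R/∂z = -x - 3
Sum = -x + 3*y - 3*z - 3, which is exactly div F.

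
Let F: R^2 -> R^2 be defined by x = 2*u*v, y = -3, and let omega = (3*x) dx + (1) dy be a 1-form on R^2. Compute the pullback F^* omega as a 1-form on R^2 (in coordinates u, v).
F^* omega = (12*u*v^2) du + (12*u^2*v) dv

Using F^*(f dg) = (f ∘ F) d(g ∘ F), substitute each coordinate x_i by F_i(u, v) in f_i, and replace dx_i by d F_i = (∂F_i/∂u) du + (∂F_i/∂v) dv.
  For the x component: f_1(F) = 6*u*v; d F_1 = (2*v) du + (2*u) dv
  For the y component: f_2(F) = 1; d F_2 = (0) du + (0) dv
Combining and collecting du, dv coefficients:
  coeff of du: 12*u*v^2
  coeff of dv: 12*u^2*v
F^* omega = (12*u*v^2) du + (12*u^2*v) dv.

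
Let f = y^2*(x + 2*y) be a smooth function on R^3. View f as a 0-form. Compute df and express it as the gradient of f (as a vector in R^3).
df = (y^2) dx + (2*y*(x + 3*y)) dy + (0) dz; grad f = (y^2, 2*y*(x + 3*y), 0)

For a 0-form f, d f = (∂f/∂x) dx + (∂f/∂y) dy + (∂f/∂z) dz. The components of the vector representation are exactly the entries of grad f in Cartesian coordinates:
  ∂f/∂x = y^2
  ∂f/∂y = 2*y*(x + 3*y)
  ∂f/∂z = 0.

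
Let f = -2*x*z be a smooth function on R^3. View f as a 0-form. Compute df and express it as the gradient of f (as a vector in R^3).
df = (-2*z) dx + (0) dy + (-2*x) dz; grad f = (-2*z, 0, -2*x)

For a 0-form f, d f = (∂f/∂x) dx + (∂f/∂y) dy + (∂f/∂z) dz. The components of the vector representation are exactly the entries of grad f in Cartesian coordinates:
  ∂f/∂x = -2*z
  ∂f/∂y = 0
  ∂f/∂z = -2*x.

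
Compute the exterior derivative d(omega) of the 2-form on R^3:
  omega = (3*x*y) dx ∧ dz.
d(omega) = (-3*x) dx ∧ dy ∧ dz

For a 2-form omega = sum_{i<j} g_{ij} dx_i ∧ dx_j, the exterior derivative is
  d(omega) = sum_{i<j} d(g_{ij}) ∧ dx_i ∧ dx_j = sum_{i<j, k} (∂g_{ij}/∂x_k) dx_k ∧ dx_i ∧ dx_j.
Expand each term, using dx_k ∧ dx_i ∧ dx_j = sgn(permutation) dx_{(a)} ∧ dx_{(b)} ∧ dx_{(c)} with (a < b < c) sorted:
  d(3*x*y) includes (∂/∂y)(3*x*y) dy = (3*x) dy, which multiplied by dx ∧ dz gives (-3*x) dx ∧ dy ∧ dz
Collecting like 3-forms: d(omega) = (-3*x) dx ∧ dy ∧ dz.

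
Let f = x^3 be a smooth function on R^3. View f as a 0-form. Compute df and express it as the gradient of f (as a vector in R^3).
df = (3*x^2) dx + (0) dy + (0) dz; grad f = (3*x^2, 0, 0)

For a 0-form f, d f = (∂f/∂x) dx + (∂f/∂y) dy + (∂f/∂z) dz. The components of the vector representation are exactly the entries of grad f in Cartesian coordinates:
  ∂f/∂x = 3*x^2
  ∂f/∂y = 0
  ∂f/∂z = 0.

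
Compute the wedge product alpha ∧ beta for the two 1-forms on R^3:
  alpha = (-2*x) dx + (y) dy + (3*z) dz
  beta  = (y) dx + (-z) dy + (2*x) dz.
alpha ∧ beta = (2*x*z - y^2) dx ∧ dy + (-4*x^2 - 3*y*z) dx ∧ dz + (2*x*y + 3*z^2) dy ∧ dz

Distribute the wedge, using dx_i ∧ dx_j = -dx_j ∧ dx_i and dx_i ∧ dx_i = 0. For each pair (i, j) with i < j, the coefficient of dx_i ∧ dx_j in alpha ∧ beta is (alpha_i * beta_j - alpha_j * beta_i). Collecting: alpha ∧ beta = (2*x*z - y^2) dx ∧ dy + (-4*x^2 - 3*y*z) dx ∧ dz + (2*x*y + 3*z^2) dy ∧ dz.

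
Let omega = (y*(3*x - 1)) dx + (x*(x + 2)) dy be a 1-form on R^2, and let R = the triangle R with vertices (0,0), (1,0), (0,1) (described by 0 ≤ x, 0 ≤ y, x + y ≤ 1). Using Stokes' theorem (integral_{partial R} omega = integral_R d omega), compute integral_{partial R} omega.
integral_(partial R) omega = 4/3

Stokes: integral_partial_R omega = integral_R d omega with d omega = (∂Q/∂x - ∂P/∂y) dx ∧ dy.
  ∂Q/∂x = 2*x + 2
  ∂P/∂y = 3*x - 1
  integrand = ∂Q/∂x - ∂P/∂y = 3 - x.
Integrating over R: integral_0^1 integral_0^{1-x} (3 - x) dy dx = 4/3.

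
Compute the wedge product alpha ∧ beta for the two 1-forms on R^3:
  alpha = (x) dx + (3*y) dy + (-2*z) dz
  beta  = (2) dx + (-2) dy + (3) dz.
alpha ∧ beta = (-2*x - 6*y) dx ∧ dy + (3*x + 4*z) dx ∧ dz + (9*y - 4*z) dy ∧ dz

Distribute the wedge, using dx_i ∧ dx_j = -dx_j ∧ dx_i and dx_i ∧ dx_i = 0. For each pair (i, j) with i < j, the coefficient of dx_i ∧ dx_j in alpha ∧ beta is (alpha_i * beta_j - alpha_j * beta_i). Collecting: alpha ∧ beta = (-2*x - 6*y) dx ∧ dy + (3*x + 4*z) dx ∧ dz + (9*y - 4*z) dy ∧ dz.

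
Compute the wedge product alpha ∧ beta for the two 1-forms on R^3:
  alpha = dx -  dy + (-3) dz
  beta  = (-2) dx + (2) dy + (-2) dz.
alpha ∧ beta = (-8) dx ∧ dz + (8) dy ∧ dz

Distribute the wedge, using dx_i ∧ dx_j = -dx_j ∧ dx_i and dx_i ∧ dx_i = 0. For each pair (i, j) with i < j, the coefficient of dx_i ∧ dx_j in alpha ∧ beta is (alpha_i * beta_j - alpha_j * beta_i). Collecting: alpha ∧ beta = (-8) dx ∧ dz + (8) dy ∧ dz.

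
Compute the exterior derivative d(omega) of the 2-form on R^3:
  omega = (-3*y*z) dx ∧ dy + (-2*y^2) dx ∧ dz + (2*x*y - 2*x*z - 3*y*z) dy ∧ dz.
d(omega) = (3*y - 2*z) dx ∧ dy ∧ dz

For a 2-form omega = sum_{i<j} g_{ij} dx_i ∧ dx_j, the exterior derivative is
  d(omega) = sum_{i<j} d(g_{ij}) ∧ dx_i ∧ dx_j = sum_{i<j, k} (∂g_{ij}/∂x_k) dx_k ∧ dx_i ∧ dx_j.
Expand each term, using dx_k ∧ dx_i ∧ dx_j = sgn(permutation) dx_{(a)} ∧ dx_{(b)} ∧ dx_{(c)} with (a < b < c) sorted:
  d(-3*y*z) includes (∂/∂z)(-3*y*z) dz = (-3*y) dz, which multiplied by dx ∧ dy gives (-3*y) dx ∧ dy ∧ dz
  d(-2*y^2) includes (∂/∂y)(-2*y^2) dy = (-4*y) dy, which multiplied by dx ∧ dz gives (4*y) dx ∧ dy ∧ dz
  d(2*x*y - 2*x*z - 3*y*z) includes (∂/∂x)(2*x*y - 2*x*z - 3*y*z) dx = (2*y - 2*z) dx, which multiplied by dy ∧ dz gives (2*y - 2*z) dx ∧ dy ∧ dz
Collecting like 3-forms: d(omega) = (3*y - 2*z) dx ∧ dy ∧ dz.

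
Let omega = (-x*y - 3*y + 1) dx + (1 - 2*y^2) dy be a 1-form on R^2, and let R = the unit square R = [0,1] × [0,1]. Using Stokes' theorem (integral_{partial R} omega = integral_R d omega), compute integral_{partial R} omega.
integral_(partial R) omega = 7/2

Stokes: integral_partial_R omega = integral_R d omega with d omega = (∂Q/∂x - ∂P/∂y) dx ∧ dy.
  ∂Q/∂x = 0
  ∂P/∂y = -x - 3
  integrand = ∂Q/∂x - ∂P/∂y = x + 3.
Integrating over R: integral_0^1 integral_0^1 (x + 3) dx dy = 7/2.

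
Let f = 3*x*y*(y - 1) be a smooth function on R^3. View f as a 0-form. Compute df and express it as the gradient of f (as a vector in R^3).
df = (3*y*(y - 1)) dx + (3*x*(2*y - 1)) dy + (0) dz; grad f = (3*y*(y - 1), 3*x*(2*y - 1), 0)

For a 0-form f, d f = (∂f/∂x) dx + (∂f/∂y) dy + (∂f/∂z) dz. The components of the vector representation are exactly the entries of grad f in Cartesian coordinates:
  ∂f/∂x = 3*y*(y - 1)
  ∂f/∂y = 3*x*(2*y - 1)
  ∂f/∂z = 0.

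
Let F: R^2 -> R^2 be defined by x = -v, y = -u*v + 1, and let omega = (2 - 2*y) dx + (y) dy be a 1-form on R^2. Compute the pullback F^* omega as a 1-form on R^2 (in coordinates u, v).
F^* omega = (v*(u*v - 1)) du + (u*(u*v - 2*v - 1)) dv

Using F^*(f dg) = (f ∘ F) d(g ∘ F), substitute each coordinate x_i by F_i(u, v) in f_i, and replace dx_i by d F_i = (∂F_i/∂u) du + (∂F_i/∂v) dv.
  For the x component: f_1(F) = 2*u*v; d F_1 = (0) du + (-1) dv
  For the y component: f_2(F) = -u*v + 1; d F_2 = (-v) du + (-u) dv
Combining and collecting du, dv coefficients:
  coeff of du: v*(u*v - 1)
  coeff of dv: u*(u*v - 2*v - 1)
F^* omega = (v*(u*v - 1)) du + (u*(u*v - 2*v - 1)) dv.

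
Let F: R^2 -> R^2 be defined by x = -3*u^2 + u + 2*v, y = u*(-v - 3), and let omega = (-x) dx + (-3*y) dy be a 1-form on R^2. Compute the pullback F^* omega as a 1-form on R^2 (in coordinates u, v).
F^* omega = (-18*u^3 + 9*u^2 - 3*u*v^2 - 6*u*v - 28*u - 2*v) du + (-3*u^2*v - 3*u^2 - 2*u - 4*v) dv

Using F^*(f dg) = (f ∘ F) d(g ∘ F), substitute each coordinate x_i by F_i(u, v) in f_i, and replace dx_i by d F_i = (∂F_i/∂u) du + (∂F_i/∂v) dv.
  For the x component: f_1(F) = 3*u^2 - u - 2*v; d F_1 = (1 - 6*u) du + (2) dv
  For the y component: f_2(F) = 3*u*(v + 3); d F_2 = (-v - 3) du + (-u) dv
Combining and collecting du, dv coefficients:
  coeff of du: -18*u^3 + 9*u^2 - 3*u*v^2 - 6*u*v - 28*u - 2*v
  coeff of dv: -3*u^2*v - 3*u^2 - 2*u - 4*v
F^* omega = (-18*u^3 + 9*u^2 - 3*u*v^2 - 6*u*v - 28*u - 2*v) du + (-3*u^2*v - 3*u^2 - 2*u - 4*v) dv.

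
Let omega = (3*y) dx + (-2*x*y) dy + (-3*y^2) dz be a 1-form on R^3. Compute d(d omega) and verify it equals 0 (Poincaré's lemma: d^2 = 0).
d(d omega) = 0

Step 1: d omega = sum_{i<j} (∂f_j/∂x_i - ∂f_i/∂x_j) dx_i ∧ dx_j:
  coeff of dx ∧ dy: -2*y - 3
  coeff of dx ∧ dz: 0
  coeff of dy ∧ dz: -6*y
Step 2: Apply d again to each 2-form coefficient. The only possible 3-form in R^3 is dx ∧ dy ∧ dz, with coefficient
  ∂(coeff of dy∧dz)/∂x - ∂(coeff of dx∧dz)/∂y + ∂(coeff of dx∧dy)/∂z
  = ∂/∂x (-6*y) - ∂/∂y (0) + ∂/∂z (-2*y - 3).
Each of these terms simplifies to sums of mixed partials that cancel in pairs. The result is 0 (by equality of mixed partials for smooth functions — Schwarz / Clairaut).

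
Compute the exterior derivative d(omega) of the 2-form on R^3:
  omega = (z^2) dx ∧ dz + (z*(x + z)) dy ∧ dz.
d(omega) = (z) dx ∧ dy ∧ dz

For a 2-form omega = sum_{i<j} g_{ij} dx_i ∧ dx_j, the exterior derivative is
  d(omega) = sum_{i<j} d(g_{ij}) ∧ dx_i ∧ dx_j = sum_{i<j, k} (∂g_{ij}/∂x_k) dx_k ∧ dx_i ∧ dx_j.
Expand each term, using dx_k ∧ dx_i ∧ dx_j = sgn(permutation) dx_{(a)} ∧ dx_{(b)} ∧ dx_{(c)} with (a < b < c) sorted:
  d(z*(x + z)) includes (∂/∂x)(z*(x + z)) dx = (z) dx, which multiplied by dy ∧ dz gives (z) dx ∧ dy ∧ dz
Collecting like 3-forms: d(omega) = (z) dx ∧ dy ∧ dz.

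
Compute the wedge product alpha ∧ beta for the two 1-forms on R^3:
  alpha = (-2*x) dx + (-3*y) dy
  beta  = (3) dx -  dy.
alpha ∧ beta = (2*x + 9*y) dx ∧ dy

Distribute the wedge, using dx_i ∧ dx_j = -dx_j ∧ dx_i and dx_i ∧ dx_i = 0. For each pair (i, j) with i < j, the coefficient of dx_i ∧ dx_j in alpha ∧ beta is (alpha_i * beta_j - alpha_j * beta_i). Collecting: alpha ∧ beta = (2*x + 9*y) dx ∧ dy.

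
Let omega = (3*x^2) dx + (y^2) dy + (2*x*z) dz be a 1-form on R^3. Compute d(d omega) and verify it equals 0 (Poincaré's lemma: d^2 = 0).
d(d omega) = 0

Step 1: d omega = sum_{i<j} (∂f_j/∂x_i - ∂f_i/∂x_j) dx_i ∧ dx_j:
  coeff of dx ∧ dy: 0
  coeff of dx ∧ dz: 2*z
  coeff of dy ∧ dz: 0
Step 2: Apply d again to each 2-form coefficient. The only possible 3-form in R^3 is dx ∧ dy ∧ dz, with coefficient
  ∂(coeff of dy∧dz)/∂x - ∂(coeff of dx∧dz)/∂y + ∂(coeff of dx∧dy)/∂z
  = ∂/∂x (0) - ∂/∂y (2*z) + ∂/∂z (0).
Each of these terms simplifies to sums of mixed partials that cancel in pairs. The result is 0 (by equality of mixed partials for smooth functions — Schwarz / Clairaut).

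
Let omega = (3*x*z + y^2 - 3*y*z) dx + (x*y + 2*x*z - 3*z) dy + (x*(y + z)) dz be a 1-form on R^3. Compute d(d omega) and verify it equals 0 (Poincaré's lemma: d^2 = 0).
d(d omega) = 0

Step 1: d omega = sum_{i<j} (∂f_j/∂x_i - ∂f_i/∂x_j) dx_i ∧ dx_j:
  coeff of dx ∧ dy: -y + 5*z
  coeff of dx ∧ dz: -3*x + 4*y + z
  coeff of dy ∧ dz: 3 - x
Step 2: Apply d again to each 2-form coefficient. The only possible 3-form in R^3 is dx ∧ dy ∧ dz, with coefficient
  ∂(coeff of dy∧dz)/∂x - ∂(coeff of dx∧dz)/∂y + ∂(coeff of dx∧dy)/∂z
  = ∂/∂x (3 - x) - ∂/∂y (-3*x + 4*y + z) + ∂/∂z (-y + 5*z).
Each of these terms simplifies to sums of mixed partials that cancel in pairs. The result is 0 (by equality of mixed partials for smooth functions — Schwarz / Clairaut).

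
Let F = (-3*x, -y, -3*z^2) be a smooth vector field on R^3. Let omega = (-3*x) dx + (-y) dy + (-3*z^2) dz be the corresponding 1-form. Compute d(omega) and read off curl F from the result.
d(omega) = (0) dy ∧ dz + (0) dz ∧ dx + (0) dx ∧ dy; curl F = (0, 0, 0)

d omega = sum_{i<j} (∂f_j/∂x_i - ∂f_i/∂x_j) dx_i ∧ dx_j. Under the identification (dy ∧ dz, dz ∧ dx, dx ∧ dy) ↔ (e_x, e_y, e_z), the coefficients are exactly the components of curl F. Compute:
  ∂R/∂y - ∂Q/∂z = (0) - (0) = 0
  ∂P/∂z - ∂R/∂x = (0) - (0) = 0
  ∂Q/∂x - ∂P/∂y = (0) - (0) = 0.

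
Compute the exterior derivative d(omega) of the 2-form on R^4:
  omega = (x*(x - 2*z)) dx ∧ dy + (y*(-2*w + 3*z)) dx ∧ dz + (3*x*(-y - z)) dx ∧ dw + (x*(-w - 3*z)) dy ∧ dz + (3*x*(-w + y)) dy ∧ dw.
d(omega) = (w - 2*x - 6*z) dx ∧ dy ∧ dz + (3*x - 2*y) dx ∧ dz ∧ dw + (-3*w + 3*x + 3*y) dx ∧ dy ∧ dw + (-x) dy ∧ dz ∧ dw

For a 2-form omega = sum_{i<j} g_{ij} dx_i ∧ dx_j, the exterior derivative is
  d(omega) = sum_{i<j} d(g_{ij}) ∧ dx_i ∧ dx_j = sum_{i<j, k} (∂g_{ij}/∂x_k) dx_k ∧ dx_i ∧ dx_j.
Expand each term, using dx_k ∧ dx_i ∧ dx_j = sgn(permutation) dx_{(a)} ∧ dx_{(b)} ∧ dx_{(c)} with (a < b < c) sorted:
  d(x*(x - 2*z)) includes (∂/∂z)(x*(x - 2*z)) dz = (-2*x) dz, which multiplied by dx ∧ dy gives (-2*x) dx ∧ dy ∧ dz
  d(y*(-2*w + 3*z)) includes (∂/∂y)(y*(-2*w + 3*z)) dy = (-2*w + 3*z) dy, which multiplied by dx ∧ dz gives (2*w - 3*z) dx ∧ dy ∧ dz
  d(y*(-2*w + 3*z)) includes (∂/∂w)(y*(-2*w + 3*z)) dw = (-2*y) dw, which multiplied by dx ∧ dz gives (-2*y) dx ∧ dz ∧ dw
  d(3*x*(-y - z)) includes (∂/∂y)(3*x*(-y - z)) dy = (-3*x) dy, which multiplied by dx ∧ dw gives (3*x) dx ∧ dy ∧ dw
  d(3*x*(-y - z)) includes (∂/∂z)(3*x*(-y - z)) dz = (-3*x) dz, which multiplied by dx ∧ dw gives (3*x) dx ∧ dz ∧ dw
  d(x*(-w - 3*z)) includes (∂/∂x)(x*(-w - 3*z)) dx = (-w - 3*z) dx, which multiplied by dy ∧ dz gives (-w - 3*z) dx ∧ dy ∧ dz
  d(x*(-w - 3*z)) includes (∂/∂w)(x*(-w - 3*z)) dw = (-x) dw, which multiplied by dy ∧ dz gives (-x) dy ∧ dz ∧ dw
  d(3*x*(-w + y)) includes (∂/∂x)(3*x*(-w + y)) dx = (-3*w + 3*y) dx, which multiplied by dy ∧ dw gives (-3*w + 3*y) dx ∧ dy ∧ dw
Collecting like 3-forms: d(omega) = (w - 2*x - 6*z) dx ∧ dy ∧ dz + (3*x - 2*y) dx ∧ dz ∧ dw + (-3*w + 3*x + 3*y) dx ∧ dy ∧ dw + (-x) dy ∧ dz ∧ dw.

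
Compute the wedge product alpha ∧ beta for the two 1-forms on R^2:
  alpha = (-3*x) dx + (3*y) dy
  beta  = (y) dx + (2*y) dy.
alpha ∧ beta = (-3*y*(2*x + y)) dx ∧ dy

Distribute the wedge, using dx_i ∧ dx_j = -dx_j ∧ dx_i and dx_i ∧ dx_i = 0. For each pair (i, j) with i < j, the coefficient of dx_i ∧ dx_j in alpha ∧ beta is (alpha_i * beta_j - alpha_j * beta_i). Collecting: alpha ∧ beta = (-3*y*(2*x + y)) dx ∧ dy.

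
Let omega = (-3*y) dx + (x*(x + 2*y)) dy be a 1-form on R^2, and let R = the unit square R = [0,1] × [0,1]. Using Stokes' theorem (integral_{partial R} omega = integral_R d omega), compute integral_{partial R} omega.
integral_(partial R) omega = 5

Stokes: integral_partial_R omega = integral_R d omega with d omega = (∂Q/∂x - ∂P/∂y) dx ∧ dy.
  ∂Q/∂x = 2*x + 2*y
  ∂P/∂y = -3
  integrand = ∂Q/∂x - ∂P/∂y = 2*x + 2*y + 3.
Integrating over R: integral_0^1 integral_0^1 (2*x + 2*y + 3) dx dy = 5.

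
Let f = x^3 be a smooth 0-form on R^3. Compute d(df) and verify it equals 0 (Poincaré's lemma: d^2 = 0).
d(df) = 0

Step 1: df = sum_i (∂f/∂x_i) dx_i = (3*x^2) dx + (0) dy + (0) dz.
Step 2: Apply d again. Using the 1-form formula, the coefficient of dx ∧ dy in d(df) is ∂^2 f/∂x ∂y - ∂^2 f/∂y ∂x = (0) - (0) = 0 (equality of mixed partials for smooth f).
Similarly for dx ∧ dz and dy ∧ dz — all coefficients vanish. So d(df) = 0.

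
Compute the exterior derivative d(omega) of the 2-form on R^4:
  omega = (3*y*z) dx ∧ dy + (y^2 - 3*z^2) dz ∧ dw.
d(omega) = (3*y) dx ∧ dy ∧ dz + (2*y) dy ∧ dz ∧ dw

For a 2-form omega = sum_{i<j} g_{ij} dx_i ∧ dx_j, the exterior derivative is
  d(omega) = sum_{i<j} d(g_{ij}) ∧ dx_i ∧ dx_j = sum_{i<j, k} (∂g_{ij}/∂x_k) dx_k ∧ dx_i ∧ dx_j.
Expand each term, using dx_k ∧ dx_i ∧ dx_j = sgn(permutation) dx_{(a)} ∧ dx_{(b)} ∧ dx_{(c)} with (a < b < c) sorted:
  d(3*y*z) includes (∂/∂z)(3*y*z) dz = (3*y) dz, which multiplied by dx ∧ dy gives (3*y) dx ∧ dy ∧ dz
  d(y^2 - 3*z^2) includes (∂/∂y)(y^2 - 3*z^2) dy = (2*y) dy, which multiplied by dz ∧ dw gives (2*y) dy ∧ dz ∧ dw
Collecting like 3-forms: d(omega) = (3*y) dx ∧ dy ∧ dz + (2*y) dy ∧ dz ∧ dw.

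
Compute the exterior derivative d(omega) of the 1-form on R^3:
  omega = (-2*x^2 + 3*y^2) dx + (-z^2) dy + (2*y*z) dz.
d(omega) = (-6*y) dx ∧ dy + (4*z) dy ∧ dz

For a 1-form omega = sum_i f_i dx_i, the exterior derivative is
  d(omega) = sum_{i < j} (∂f_j/∂x_i - ∂f_i/∂x_j) dx_i ∧ dx_j.
  coefficient of dx ∧ dy: ∂f_2/∂x - ∂f_1/∂y = ∂(-z^2)/∂x - ∂(-2*x^2 + 3*y^2)/∂y = -6*y
  coefficient of dy ∧ dz: ∂f_3/∂y - ∂f_2/∂z = ∂(2*y*z)/∂y - ∂(-z^2)/∂z = 4*z
Assembling: d(omega) = (-6*y) dx ∧ dy + (4*z) dy ∧ dz.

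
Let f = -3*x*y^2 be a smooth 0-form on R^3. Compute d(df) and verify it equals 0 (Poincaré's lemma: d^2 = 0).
d(df) = 0

Step 1: df = sum_i (∂f/∂x_i) dx_i = (-3*y^2) dx + (-6*x*y) dy + (0) dz.
Step 2: Apply d again. Using the 1-form formula, the coefficient of dx ∧ dy in d(df) is ∂^2 f/∂x ∂y - ∂^2 f/∂y ∂x = (-6*y) - (-6*y) = 0 (equality of mixed partials for smooth f).
Similarly for dx ∧ dz and dy ∧ dz — all coefficients vanish. So d(df) = 0.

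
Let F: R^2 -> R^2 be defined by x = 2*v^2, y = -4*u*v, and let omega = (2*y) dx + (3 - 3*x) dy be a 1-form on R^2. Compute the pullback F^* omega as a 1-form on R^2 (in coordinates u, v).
F^* omega = (24*v^3 - 12*v) du + (4*u*(-2*v^2 - 3)) dv

Using F^*(f dg) = (f ∘ F) d(g ∘ F), substitute each coordinate x_i by F_i(u, v) in f_i, and replace dx_i by d F_i = (∂F_i/∂u) du + (∂F_i/∂v) dv.
  For the x component: f_1(F) = -8*u*v; d F_1 = (0) du + (4*v) dv
  For the y component: f_2(F) = 3 - 6*v^2; d F_2 = (-4*v) du + (-4*u) dv
Combining and collecting du, dv coefficients:
  coeff of du: 24*v^3 - 12*v
  coeff of dv: 4*u*(-2*v^2 - 3)
F^* omega = (24*v^3 - 12*v) du + (4*u*(-2*v^2 - 3)) dv.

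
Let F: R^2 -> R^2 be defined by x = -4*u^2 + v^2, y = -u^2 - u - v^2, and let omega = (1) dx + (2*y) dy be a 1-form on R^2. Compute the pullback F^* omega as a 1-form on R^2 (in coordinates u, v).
F^* omega = (4*u^3 + 6*u^2 + 4*u*v^2 - 6*u + 2*v^2) du + (2*v*(2*u^2 + 2*u + 2*v^2 + 1)) dv

Using F^*(f dg) = (f ∘ F) d(g ∘ F), substitute each coordinate x_i by F_i(u, v) in f_i, and replace dx_i by d F_i = (∂F_i/∂u) du + (∂F_i/∂v) dv.
  For the x component: f_1(F) = 1; d F_1 = (-8*u) du + (2*v) dv
  For the y component: f_2(F) = -2*u^2 - 2*u - 2*v^2; d F_2 = (-2*u - 1) du + (-2*v) dv
Combining and collecting du, dv coefficients:
  coeff of du: 4*u^3 + 6*u^2 + 4*u*v^2 - 6*u + 2*v^2
  coeff of dv: 2*v*(2*u^2 + 2*u + 2*v^2 + 1)
F^* omega = (4*u^3 + 6*u^2 + 4*u*v^2 - 6*u + 2*v^2) du + (2*v*(2*u^2 + 2*u + 2*v^2 + 1)) dv.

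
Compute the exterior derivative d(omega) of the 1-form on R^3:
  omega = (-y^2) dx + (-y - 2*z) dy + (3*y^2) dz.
d(omega) = (2*y) dx ∧ dy + (6*y + 2) dy ∧ dz

For a 1-form omega = sum_i f_i dx_i, the exterior derivative is
  d(omega) = sum_{i < j} (∂f_j/∂x_i - ∂f_i/∂x_j) dx_i ∧ dx_j.
  coefficient of dx ∧ dy: ∂f_2/∂x - ∂f_1/∂y = ∂(-y - 2*z)/∂x - ∂(-y^2)/∂y = 2*y
  coefficient of dy ∧ dz: ∂f_3/∂y - ∂f_2/∂z = ∂(3*y^2)/∂y - ∂(-y - 2*z)/∂z = 6*y + 2
Assembling: d(omega) = (2*y) dx ∧ dy + (6*y + 2) dy ∧ dz.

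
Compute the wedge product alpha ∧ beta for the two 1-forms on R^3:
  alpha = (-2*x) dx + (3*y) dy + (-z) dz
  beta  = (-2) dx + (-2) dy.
alpha ∧ beta = (4*x + 6*y) dx ∧ dy + (-2*z) dx ∧ dz + (-2*z) dy ∧ dz

Distribute the wedge, using dx_i ∧ dx_j = -dx_j ∧ dx_i and dx_i ∧ dx_i = 0. For each pair (i, j) with i < j, the coefficient of dx_i ∧ dx_j in alpha ∧ beta is (alpha_i * beta_j - alpha_j * beta_i). Collecting: alpha ∧ beta = (4*x + 6*y) dx ∧ dy + (-2*z) dx ∧ dz + (-2*z) dy ∧ dz.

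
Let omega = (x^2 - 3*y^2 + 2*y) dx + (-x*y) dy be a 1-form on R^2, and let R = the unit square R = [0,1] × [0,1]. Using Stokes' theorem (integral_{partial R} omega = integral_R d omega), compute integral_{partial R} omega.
integral_(partial R) omega = 1/2

Stokes: integral_partial_R omega = integral_R d omega with d omega = (∂Q/∂x - ∂P/∂y) dx ∧ dy.
  ∂Q/∂x = -y
  ∂P/∂y = 2 - 6*y
  integrand = ∂Q/∂x - ∂P/∂y = 5*y - 2.
Integrating over R: integral_0^1 integral_0^1 (5*y - 2) dx dy = 1/2.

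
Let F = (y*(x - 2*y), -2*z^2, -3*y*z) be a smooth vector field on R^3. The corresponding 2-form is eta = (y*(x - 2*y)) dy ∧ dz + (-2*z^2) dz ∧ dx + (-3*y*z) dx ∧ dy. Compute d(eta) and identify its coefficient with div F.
d(eta) = (-2*y) dx ∧ dy ∧ dz; div F = -2*y

For a 2-form in R^3 of the form above, applying d gives a 3-form with coefficient ∂P/∂x + ∂Q/∂y + ∂R/∂z:
  ∂P/∂x = y
  ∂Q/∂y = 0
  ∂R/∂z = -3*y
Sum = -2*y, which is exactly div F.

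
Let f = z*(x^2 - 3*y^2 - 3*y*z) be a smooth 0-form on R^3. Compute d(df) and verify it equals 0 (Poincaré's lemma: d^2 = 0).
d(df) = 0

Step 1: df = sum_i (∂f/∂x_i) dx_i = (2*x*z) dx + (3*z*(-2*y - z)) dy + (x^2 - 3*y^2 - 6*y*z) dz.
Step 2: Apply d again. Using the 1-form formula, the coefficient of dx ∧ dy in d(df) is ∂^2 f/∂x ∂y - ∂^2 f/∂y ∂x = (0) - (0) = 0 (equality of mixed partials for smooth f).
Similarly for dx ∧ dz and dy ∧ dz — all coefficients vanish. So d(df) = 0.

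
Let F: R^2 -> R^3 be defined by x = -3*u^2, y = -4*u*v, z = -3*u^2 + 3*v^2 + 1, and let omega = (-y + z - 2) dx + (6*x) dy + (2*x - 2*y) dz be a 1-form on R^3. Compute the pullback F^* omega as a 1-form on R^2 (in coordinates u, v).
F^* omega = (6*u*(9*u^2 - 3*v^2 + 1)) du + (12*u*(6*u^2 - 3*u*v + 4*v^2)) dv

Using F^*(f dg) = (f ∘ F) d(g ∘ F), substitute each coordinate x_i by F_i(u, v) in f_i, and replace dx_i by d F_i = (∂F_i/∂u) du + (∂F_i/∂v) dv.
  For the x component: f_1(F) = -3*u^2 + 4*u*v + 3*v^2 - 1; d F_1 = (-6*u) du + (0) dv
  For the y component: f_2(F) = -18*u^2; d F_2 = (-4*v) du + (-4*u) dv
  For the z component: f_3(F) = 2*u*(-3*u + 4*v); d F_3 = (-6*u) du + (6*v) dv
Combining and collecting du, dv coefficients:
  coeff of du: 6*u*(9*u^2 - 3*v^2 + 1)
  coeff of dv: 12*u*(6*u^2 - 3*u*v + 4*v^2)
F^* omega = (6*u*(9*u^2 - 3*v^2 + 1)) du + (12*u*(6*u^2 - 3*u*v + 4*v^2)) dv.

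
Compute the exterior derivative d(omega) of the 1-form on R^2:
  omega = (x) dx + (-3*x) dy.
d(omega) = (-3) dx ∧ dy

For a 1-form omega = sum_i f_i dx_i, the exterior derivative is
  d(omega) = sum_{i < j} (∂f_j/∂x_i - ∂f_i/∂x_j) dx_i ∧ dx_j.
  coefficient of dx ∧ dy: ∂f_2/∂x - ∂f_1/∂y = ∂(-3*x)/∂x - ∂(x)/∂y = -3
Assembling: d(omega) = (-3) dx ∧ dy.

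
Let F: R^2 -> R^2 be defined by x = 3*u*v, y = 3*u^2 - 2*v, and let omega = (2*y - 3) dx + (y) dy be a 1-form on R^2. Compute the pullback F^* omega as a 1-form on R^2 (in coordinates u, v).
F^* omega = (18*u^3 + 18*u^2*v - 12*u*v - 12*v^2 - 9*v) du + (18*u^3 - 6*u^2 - 12*u*v - 9*u + 4*v) dv

Using F^*(f dg) = (f ∘ F) d(g ∘ F), substitute each coordinate x_i by F_i(u, v) in f_i, and replace dx_i by d F_i = (∂F_i/∂u) du + (∂F_i/∂v) dv.
  For the x component: f_1(F) = 6*u^2 - 4*v - 3; d F_1 = (3*v) du + (3*u) dv
  For the y component: f_2(F) = 3*u^2 - 2*v; d F_2 = (6*u) du + (-2) dv
Combining and collecting du, dv coefficients:
  coeff of du: 18*u^3 + 18*u^2*v - 12*u*v - 12*v^2 - 9*v
  coeff of dv: 18*u^3 - 6*u^2 - 12*u*v - 9*u + 4*v
F^* omega = (18*u^3 + 18*u^2*v - 12*u*v - 12*v^2 - 9*v) du + (18*u^3 - 6*u^2 - 12*u*v - 9*u + 4*v) dv.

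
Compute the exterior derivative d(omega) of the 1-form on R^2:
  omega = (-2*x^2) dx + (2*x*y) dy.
d(omega) = (2*y) dx ∧ dy

For a 1-form omega = sum_i f_i dx_i, the exterior derivative is
  d(omega) = sum_{i < j} (∂f_j/∂x_i - ∂f_i/∂x_j) dx_i ∧ dx_j.
  coefficient of dx ∧ dy: ∂f_2/∂x - ∂f_1/∂y = ∂(2*x*y)/∂x - ∂(-2*x^2)/∂y = 2*y
Assembling: d(omega) = (2*y) dx ∧ dy.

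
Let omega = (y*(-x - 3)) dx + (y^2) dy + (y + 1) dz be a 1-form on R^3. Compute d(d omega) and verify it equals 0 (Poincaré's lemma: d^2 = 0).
d(d omega) = 0

Step 1: d omega = sum_{i<j} (∂f_j/∂x_i - ∂f_i/∂x_j) dx_i ∧ dx_j:
  coeff of dx ∧ dy: x + 3
  coeff of dx ∧ dz: 0
  coeff of dy ∧ dz: 1
Step 2: Apply d again to each 2-form coefficient. The only possible 3-form in R^3 is dx ∧ dy ∧ dz, with coefficient
  ∂(coeff of dy∧dz)/∂x - ∂(coeff of dx∧dz)/∂y + ∂(coeff of dx∧dy)/∂z
  = ∂/∂x (1) - ∂/∂y (0) + ∂/∂z (x + 3).
Each of these terms simplifies to sums of mixed partials that cancel in pairs. The result is 0 (by equality of mixed partials for smooth functions — Schwarz / Clairaut).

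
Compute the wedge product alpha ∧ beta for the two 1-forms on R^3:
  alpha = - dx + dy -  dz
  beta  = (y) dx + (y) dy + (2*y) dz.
alpha ∧ beta = (-2*y) dx ∧ dy + (-y) dx ∧ dz + (3*y) dy ∧ dz

Distribute the wedge, using dx_i ∧ dx_j = -dx_j ∧ dx_i and dx_i ∧ dx_i = 0. For each pair (i, j) with i < j, the coefficient of dx_i ∧ dx_j in alpha ∧ beta is (alpha_i * beta_j - alpha_j * beta_i). Collecting: alpha ∧ beta = (-2*y) dx ∧ dy + (-y) dx ∧ dz + (3*y) dy ∧ dz.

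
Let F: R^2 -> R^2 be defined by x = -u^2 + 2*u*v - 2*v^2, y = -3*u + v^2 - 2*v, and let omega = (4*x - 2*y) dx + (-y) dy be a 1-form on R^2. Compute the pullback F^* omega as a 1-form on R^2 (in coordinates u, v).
F^* omega = (8*u^3 - 24*u^2*v - 12*u^2 + 36*u*v^2 + 4*u*v - 9*u - 20*v^3 + 11*v^2 - 6*v) du + (-8*u^3 + 32*u^2*v + 12*u^2 - 52*u*v^2 - 10*u*v - 6*u + 38*v^3 - 10*v^2 - 4*v) dv

Using F^*(f dg) = (f ∘ F) d(g ∘ F), substitute each coordinate x_i by F_i(u, v) in f_i, and replace dx_i by d F_i = (∂F_i/∂u) du + (∂F_i/∂v) dv.
  For the x component: f_1(F) = -4*u^2 + 8*u*v + 6*u - 10*v^2 + 4*v; d F_1 = (-2*u + 2*v) du + (2*u - 4*v) dv
  For the y component: f_2(F) = 3*u - v^2 + 2*v; d F_2 = (-3) du + (2*v - 2) dv
Combining and collecting du, dv coefficients:
  coeff of du: 8*u^3 - 24*u^2*v - 12*u^2 + 36*u*v^2 + 4*u*v - 9*u - 20*v^3 + 11*v^2 - 6*v
  coeff of dv: -8*u^3 + 32*u^2*v + 12*u^2 - 52*u*v^2 - 10*u*v - 6*u + 38*v^3 - 10*v^2 - 4*v
F^* omega = (8*u^3 - 24*u^2*v - 12*u^2 + 36*u*v^2 + 4*u*v - 9*u - 20*v^3 + 11*v^2 - 6*v) du + (-8*u^3 + 32*u^2*v + 12*u^2 - 52*u*v^2 - 10*u*v - 6*u + 38*v^3 - 10*v^2 - 4*v) dv.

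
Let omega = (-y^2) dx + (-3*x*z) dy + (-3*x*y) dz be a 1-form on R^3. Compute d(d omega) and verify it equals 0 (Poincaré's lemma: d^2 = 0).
d(d omega) = 0

Step 1: d omega = sum_{i<j} (∂f_j/∂x_i - ∂f_i/∂x_j) dx_i ∧ dx_j:
  coeff of dx ∧ dy: 2*y - 3*z
  coeff of dx ∧ dz: -3*y
  coeff of dy ∧ dz: 0
Step 2: Apply d again to each 2-form coefficient. The only possible 3-form in R^3 is dx ∧ dy ∧ dz, with coefficient
  ∂(coeff of dy∧dz)/∂x - ∂(coeff of dx∧dz)/∂y + ∂(coeff of dx∧dy)/∂z
  = ∂/∂x (0) - ∂/∂y (-3*y) + ∂/∂z (2*y - 3*z).
Each of these terms simplifies to sums of mixed partials that cancel in pairs. The result is 0 (by equality of mixed partials for smooth functions — Schwarz / Clairaut).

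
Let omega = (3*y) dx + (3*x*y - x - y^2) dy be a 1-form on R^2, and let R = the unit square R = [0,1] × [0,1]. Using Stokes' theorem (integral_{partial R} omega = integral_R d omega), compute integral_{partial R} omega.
integral_(partial R) omega = -5/2

Stokes: integral_partial_R omega = integral_R d omega with d omega = (∂Q/∂x - ∂P/∂y) dx ∧ dy.
  ∂Q/∂x = 3*y - 1
  ∂P/∂y = 3
  integrand = ∂Q/∂x - ∂P/∂y = 3*y - 4.
Integrating over R: integral_0^1 integral_0^1 (3*y - 4) dx dy = -5/2.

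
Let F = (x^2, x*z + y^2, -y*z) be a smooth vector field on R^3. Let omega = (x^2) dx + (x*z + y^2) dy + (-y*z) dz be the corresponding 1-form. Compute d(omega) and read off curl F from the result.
d(omega) = (-x - z) dy ∧ dz + (0) dz ∧ dx + (z) dx ∧ dy; curl F = (-x - z, 0, z)

d omega = sum_{i<j} (∂f_j/∂x_i - ∂f_i/∂x_j) dx_i ∧ dx_j. Under the identification (dy ∧ dz, dz ∧ dx, dx ∧ dy) ↔ (e_x, e_y, e_z), the coefficients are exactly the components of curl F. Compute:
  ∂R/∂y - ∂Q/∂z = (-z) - (x) = -x - z
  ∂P/∂z - ∂R/∂x = (0) - (0) = 0
  ∂Q/∂x - ∂P/∂y = (z) - (0) = z.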